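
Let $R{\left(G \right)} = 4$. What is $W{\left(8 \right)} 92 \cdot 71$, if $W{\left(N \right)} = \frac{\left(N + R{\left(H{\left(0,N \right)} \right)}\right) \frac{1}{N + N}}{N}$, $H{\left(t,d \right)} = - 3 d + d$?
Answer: $\frac{4899}{8} \approx 612.38$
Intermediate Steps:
$H{\left(t,d \right)} = - 2 d$
$W{\left(N \right)} = \frac{4 + N}{2 N^{2}}$ ($W{\left(N \right)} = \frac{\left(N + 4\right) \frac{1}{N + N}}{N} = \frac{\left(4 + N\right) \frac{1}{2 N}}{N} = \frac{\frac{1}{2} \frac{1}{N} \left(4 + N\right)}{N} = \frac{4 + N}{2 N^{2}}$)
$W{\left(8 \right)} 92 \cdot 71 = \frac{4 + 8}{2 \cdot 64} \cdot 92 \cdot 71 = \frac{1}{2} \cdot \frac{1}{64} \cdot 12 \cdot 92 \cdot 71 = \frac{3}{32} \cdot 92 \cdot 71 = \frac{69}{8} \cdot 71 = \frac{4899}{8}$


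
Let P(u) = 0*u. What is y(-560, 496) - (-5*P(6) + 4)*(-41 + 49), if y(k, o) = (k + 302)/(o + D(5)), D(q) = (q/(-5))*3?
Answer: -16034/493 ≈ -32.523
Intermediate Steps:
P(u) = 0
D(q) = -3*q/5 (D(q) = (q*(-⅕))*3 = -q/5*3 = -3*q/5)
y(k, o) = (302 + k)/(-3 + o) (y(k, o) = (k + 302)/(o - ⅗*5) = (302 + k)/(o - 3) = (302 + k)/(-3 + o))
y(-560, 496) - (-5*P(6) + 4)*(-41 + 49) = (302 - 560)/(-3 + 496) - (-5*0 + 4)*(-41 + 49) = -258/493 - (0 + 4)*8 = (1/493)*(-258) - 4*8 = -258/493 - 1*32 = -258/493 - 32 = -16034/493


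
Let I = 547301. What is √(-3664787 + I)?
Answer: I*√3117486 ≈ 1765.6*I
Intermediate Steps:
√(-3664787 + I) = √(-3664787 + 547301) = √(-3117486) = I*√3117486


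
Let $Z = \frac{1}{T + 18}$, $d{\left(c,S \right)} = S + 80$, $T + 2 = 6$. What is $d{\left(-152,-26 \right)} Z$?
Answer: $\frac{27}{11} \approx 2.4545$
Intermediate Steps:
$T = 4$ ($T = -2 + 6 = 4$)
$d{\left(c,S \right)} = 80 + S$
$Z = \frac{1}{22}$ ($Z = \frac{1}{4 + 18} = \frac{1}{22} \approx 0.045455$)
$d{\left(-152,-26 \right)} Z = \left(80 - 26\right) \frac{1}{22} = 54 \cdot \frac{1}{22} = \frac{27}{11}$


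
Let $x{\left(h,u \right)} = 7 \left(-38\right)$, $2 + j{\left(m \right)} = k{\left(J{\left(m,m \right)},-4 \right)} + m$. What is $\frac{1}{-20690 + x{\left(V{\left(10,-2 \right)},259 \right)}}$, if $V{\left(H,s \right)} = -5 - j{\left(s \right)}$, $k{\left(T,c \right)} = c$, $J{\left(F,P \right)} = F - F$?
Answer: $- \frac{1}{20956} \approx -4.7719 \cdot 10^{-5}$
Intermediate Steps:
$J{\left(F,P \right)} = 0$
$j{\left(m \right)} = -6 + m$ ($j{\left(m \right)} = -2 + \left(-4 + m\right) = -6 + m$)
$V{\left(H,s \right)} = 1 - s$ ($V{\left(H,s \right)} = -5 - \left(-6 + s\right) = 1 - s$)
$x{\left(h,u \right)} = -266$
$\frac{1}{-20690 + x{\left(V{\left(10,-2 \right)},259 \right)}} = \frac{1}{-20690 - 266} = \frac{1}{-20956} = - \frac{1}{20956}$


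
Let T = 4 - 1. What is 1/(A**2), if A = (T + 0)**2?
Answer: 1/81 ≈ 0.012346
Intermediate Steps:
T = 3
A = 9 (A = (3 + 0)**2 = 3**2 = 9)
1/(A**2) = 1/(9**2) = 1/81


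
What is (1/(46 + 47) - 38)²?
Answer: 12482089/8649 ≈ 1443.2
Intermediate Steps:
(1/(46 + 47) - 38)² = (1/93 - 38)² = (-3533/93)² = 12482089/8649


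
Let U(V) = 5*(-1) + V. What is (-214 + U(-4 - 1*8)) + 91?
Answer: -140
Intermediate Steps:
U(V) = -5 + V
(-214 + U(-4 - 1*8)) + 91 = (-214 + (-5 + (-4 - 1*8))) + 91 = (-214 + (-5 + (-4 - 8))) + 91 = (-214 + (-5 - 12)) + 91 = (-214 - 17) + 91 = -231 + 91 = -140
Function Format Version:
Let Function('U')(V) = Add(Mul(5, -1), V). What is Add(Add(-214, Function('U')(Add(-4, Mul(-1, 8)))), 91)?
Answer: -140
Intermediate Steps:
Function('U')(V) = Add(-5, V)
Add(Add(-214, Function('U')(Add(-4, Mul(-1, 8)))), 91) = Add(Add(-214, Add(-5, Add(-4, Mul(-1, 8)))), 91) = Add(Add(-214, Add(-5, Add(-4, -8))), 91) = Add(Add(-214, Add(-5, -12)), 91) = Add(Add(-214, -17), 91) = Add(-231, 91) = -140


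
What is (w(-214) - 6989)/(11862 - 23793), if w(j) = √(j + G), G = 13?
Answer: 6989/11931 - I*√201/11931 ≈ 0.58578 - 0.0011883*I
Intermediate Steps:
w(j) = √(13 + j) (w(j) = √(j + 13) = √(13 + j))
(w(-214) - 6989)/(11862 - 23793) = (√(13 - 214) - 6989)/(11862 - 23793) = (√(-201) - 6989)/(-11931) = (I*√201 - 6989)*(-1/11931) = (-6989 + I*√201)*(-1/11931) = 6989/11931 - I*√201/11931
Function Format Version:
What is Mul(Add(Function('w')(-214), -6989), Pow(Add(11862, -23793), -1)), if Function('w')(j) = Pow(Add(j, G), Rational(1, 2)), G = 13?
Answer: Add(Rational(6989, 11931), Mul(Rational(-1, 11931), I, Pow(201, Rational(1, 2)))) ≈ Add(0.58578, Mul(-0.0011883, I))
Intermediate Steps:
Function('w')(j) = Pow(Add(13, j), Rational(1, 2)) (Function('w')(j) = Pow(Add(j, 13), Rational(1, 2)) = Pow(Add(13, j), Rational(1, 2)))
Mul(Add(Function('w')(-214), -6989), Pow(Add(11862, -23793), -1)) = Mul(Add(Pow(Add(13, -214), Rational(1, 2)), -6989), Pow(Add(11862, -23793), -1)) = Mul(Add(Pow(-201, Rational(1, 2)), -6989), Pow(-11931, -1)) = Mul(Add(Mul(I, Pow(201, Rational(1, 2))), -6989), Rational(-1, 11931)) = Mul(Add(-6989, Mul(I, Pow(201, Rational(1, 2)))), Rational(-1, 11931)) = Add(Rational(6989, 11931), Mul(Rational(-1, 11931), I, Pow(201, Rational(1, 2))))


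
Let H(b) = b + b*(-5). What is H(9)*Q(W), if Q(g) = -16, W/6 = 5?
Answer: 576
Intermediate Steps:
W = 30 (W = 6*5 = 30)
H(b) = -4*b (H(b) = b - 5*b = -4*b)
H(9)*Q(W) = -4*9*(-16) = -36*(-16) = 576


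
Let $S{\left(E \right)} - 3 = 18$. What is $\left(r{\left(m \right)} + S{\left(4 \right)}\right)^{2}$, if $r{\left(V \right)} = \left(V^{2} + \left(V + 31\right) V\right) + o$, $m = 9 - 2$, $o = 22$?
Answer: $128164$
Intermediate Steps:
$S{\left(E \right)} = 21$ ($S{\left(E \right)} = 3 + 18 = 21$)
$m = 7$ ($m = 9 - 2 = 7$)
$r{\left(V \right)} = 22 + V^{2} + V \left(31 + V\right)$ ($r{\left(V \right)} = \left(V^{2} + \left(V + 31\right) V\right) + 22 = \left(V^{2} + \left(31 + V\right) V\right) + 22 = \left(V^{2} + V \left(31 + V\right)\right) + 22 = 22 + V^{2} + V \left(31 + V\right)$)
$\left(r{\left(m \right)} + S{\left(4 \right)}\right)^{2} = \left(\left(22 + 2 \cdot 7^{2} + 31 \cdot 7\right) + 21\right)^{2} = \left(\left(22 + 2 \cdot 49 + 217\right) + 21\right)^{2} = \left(\left(22 + 98 + 217\right) + 21\right)^{2} = \left(337 + 21\right)^{2} = 358^{2} = 128164$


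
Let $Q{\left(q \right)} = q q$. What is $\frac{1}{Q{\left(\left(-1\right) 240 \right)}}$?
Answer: $\frac{1}{57600} \approx 1.7361 \cdot 10^{-5}$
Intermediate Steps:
$Q{\left(q \right)} = q^{2}$
$\frac{1}{Q{\left(\left(-1\right) 240 \right)}} = \frac{1}{\left(\left(-1\right) 240\right)^{2}} = \frac{1}{\left(-240\right)^{2}} = \frac{1}{57600}$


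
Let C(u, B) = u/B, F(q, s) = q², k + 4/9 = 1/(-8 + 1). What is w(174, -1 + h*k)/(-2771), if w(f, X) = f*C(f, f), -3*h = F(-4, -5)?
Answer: -174/2771 ≈ -0.062793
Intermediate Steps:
k = -37/63 (k = -4/9 + 1/(-8 + 1) = -4/9 + 1/(-7) = -4/9 - ⅐ = -37/63 ≈ -0.58730)
h = -16/3 (h = -⅓*(-4)² = -⅓*16 = -16/3 ≈ -5.3333)
w(f, X) = f (w(f, X) = f*(f/f) = f*1 = f)
w(174, -1 + h*k)/(-2771) = 174/(-2771) = 174*(-1/2771) = -174/2771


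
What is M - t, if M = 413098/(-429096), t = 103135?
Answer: -1164611291/11292 ≈ -1.0314e+5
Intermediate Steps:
M = -10871/11292 (M = 413098*(-1/429096) = -10871/11292 ≈ -0.96272)
M - t = -10871/11292 - 1*103135 = -10871/11292 - 103135 = -1164611291/11292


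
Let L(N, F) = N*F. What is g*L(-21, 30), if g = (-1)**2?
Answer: -630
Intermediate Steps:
g = 1
L(N, F) = F*N
g*L(-21, 30) = 1*(30*(-21)) = 1*(-630) = -630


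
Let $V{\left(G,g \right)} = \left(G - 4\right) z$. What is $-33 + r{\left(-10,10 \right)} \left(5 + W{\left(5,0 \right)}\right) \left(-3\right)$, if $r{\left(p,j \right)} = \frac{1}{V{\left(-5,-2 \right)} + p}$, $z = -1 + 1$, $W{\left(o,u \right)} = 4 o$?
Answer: $- \frac{51}{2} \approx -25.5$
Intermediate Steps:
$z = 0$
$V{\left(G,g \right)} = 0$ ($V{\left(G,g \right)} = \left(G - 4\right) 0 = \left(-4 + G\right) 0 = 0$)
$r{\left(p,j \right)} = \frac{1}{p}$ ($r{\left(p,j \right)} = \frac{1}{0 + p} = \frac{1}{p}$)
$-33 + r{\left(-10,10 \right)} \left(5 + W{\left(5,0 \right)}\right) \left(-3\right) = -33 + \frac{\left(5 + 4 \cdot 5\right) \left(-3\right)}{-10} = -33 - \frac{\left(5 + 20\right) \left(-3\right)}{10} = -33 - \frac{25 \left(-3\right)}{10} = -33 - - \frac{15}{2} = -33 + \frac{15}{2} = - \frac{51}{2}$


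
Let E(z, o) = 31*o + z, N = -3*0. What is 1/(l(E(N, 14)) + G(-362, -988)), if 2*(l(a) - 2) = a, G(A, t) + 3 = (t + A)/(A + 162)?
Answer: 4/891 ≈ 0.0044893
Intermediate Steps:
N = 0
G(A, t) = -3 + (A + t)/(162 + A) (G(A, t) = -3 + (t + A)/(A + 162) = -3 + (A + t)/(162 + A))
E(z, o) = z + 31*o
l(a) = 2 + a/2
1/(l(E(N, 14)) + G(-362, -988)) = 1/((2 + (0 + 31*14)/2) + (-486 - 988 - 2*(-362))/(162 - 362)) = 1/((2 + (0 + 434)/2) + (-486 - 988 + 724)/(-200)) = 1/((2 + (½)*434) - 1/200*(-750)) = 1/((2 + 217) + 15/4) = 1/(219 + 15/4) = 1/(891/4) = 4/891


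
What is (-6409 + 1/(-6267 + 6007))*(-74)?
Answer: 61654617/130 ≈ 4.7427e+5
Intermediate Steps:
(-6409 + 1/(-6267 + 6007))*(-74) = (-6409 + 1/(-260))*(-74) = (-6409 - 1/260)*(-74) = -1666341/260*(-74) = 61654617/130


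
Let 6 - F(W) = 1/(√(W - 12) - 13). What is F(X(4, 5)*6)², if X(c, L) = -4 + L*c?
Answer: 273613/7225 + 2092*√21/7225 ≈ 39.197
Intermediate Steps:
F(W) = 6 - 1/(-13 + √(-12 + W)) (F(W) = 6 - 1/(√(W - 12) - 13) = 6 - 1/(√(-12 + W) - 13) = 6 - 1/(-13 + √(-12 + W)))
F(X(4, 5)*6)² = ((-79 + 6*√(-12 + (-4 + 5*4)*6))/(-13 + √(-12 + (-4 + 5*4)*6)))² = ((-79 + 6*√(-12 + (-4 + 20)*6))/(-13 + √(-12 + (-4 + 20)*6)))² = ((-79 + 6*√(-12 + 16*6))/(-13 + √(-12 + 16*6)))² = ((-79 + 6*√(-12 + 96))/(-13 + √(-12 + 96)))² = ((-79 + 6*√84)/(-13 + √84))² = ((-79 + 6*(2*√21))/(-13 + 2*√21))² = ((-79 + 12*√21)/(-13 + 2*√21))² = (-79 + 12*√21)²/(-13 + 2*√21)²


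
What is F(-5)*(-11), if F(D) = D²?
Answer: -275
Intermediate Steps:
F(-5)*(-11) = (-5)²*(-11) = 25*(-11) = -275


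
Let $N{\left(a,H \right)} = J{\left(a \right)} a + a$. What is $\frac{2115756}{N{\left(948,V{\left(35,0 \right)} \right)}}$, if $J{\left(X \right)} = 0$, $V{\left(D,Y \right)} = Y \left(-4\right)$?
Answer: $\frac{176313}{79} \approx 2231.8$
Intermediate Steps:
$V{\left(D,Y \right)} = - 4 Y$
$N{\left(a,H \right)} = a$ ($N{\left(a,H \right)} = 0 a + a = 0 + a = a$)
$\frac{2115756}{N{\left(948,V{\left(35,0 \right)} \right)}} = \frac{2115756}{948} = 2115756 \cdot \frac{1}{948} = \frac{176313}{79}$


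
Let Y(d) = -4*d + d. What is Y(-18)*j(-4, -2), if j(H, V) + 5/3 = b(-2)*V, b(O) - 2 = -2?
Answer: -90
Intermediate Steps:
Y(d) = -3*d
b(O) = 0 (b(O) = 2 - 2 = 0)
j(H, V) = -5/3 (j(H, V) = -5/3 + 0*V = -5/3 + 0 = -5/3)
Y(-18)*j(-4, -2) = -3*(-18)*(-5/3) = 54*(-5/3) = -90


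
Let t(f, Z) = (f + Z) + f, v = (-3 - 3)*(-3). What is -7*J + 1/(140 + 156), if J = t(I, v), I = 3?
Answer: -49727/296 ≈ -168.00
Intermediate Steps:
v = 18 (v = -6*(-3) = 18)
t(f, Z) = Z + 2*f (t(f, Z) = (Z + f) + f = Z + 2*f)
J = 24 (J = 18 + 2*3 = 18 + 6 = 24)
-7*J + 1/(140 + 156) = -7*24 + 1/(140 + 156) = -168 + 1/296 = -49727/296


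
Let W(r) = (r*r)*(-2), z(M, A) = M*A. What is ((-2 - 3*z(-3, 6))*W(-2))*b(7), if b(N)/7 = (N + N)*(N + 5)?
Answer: -489216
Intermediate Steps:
z(M, A) = A*M
b(N) = 14*N*(5 + N) (b(N) = 7*((N + N)*(N + 5)) = 7*((2*N)*(5 + N)) = 7*(2*N*(5 + N)) = 14*N*(5 + N))
W(r) = -2*r² (W(r) = r²*(-2) = -2*r²)
((-2 - 3*z(-3, 6))*W(-2))*b(7) = ((-2 - 18*(-3))*(-2*(-2)²))*(14*7*(5 + 7)) = ((-2 - 3*(-18))*(-2*4))*(14*7*12) = ((-2 + 54)*(-8))*1176 = (52*(-8))*1176 = -416*1176 = -489216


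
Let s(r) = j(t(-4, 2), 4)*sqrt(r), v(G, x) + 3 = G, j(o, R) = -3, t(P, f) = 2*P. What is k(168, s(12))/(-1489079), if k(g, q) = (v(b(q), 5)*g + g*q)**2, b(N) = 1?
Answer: -3161088/1489079 - 677376*sqrt(3)/1489079 ≈ -2.9108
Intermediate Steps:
v(G, x) = -3 + G
s(r) = -3*sqrt(r)
k(g, q) = (-2*g + g*q)**2 (k(g, q) = ((-3 + 1)*g + g*q)**2 = (-2*g + g*q)**2)
k(168, s(12))/(-1489079) = (168**2*(-2 - 6*sqrt(3))**2)/(-1489079) = (28224*(-2 - 6*sqrt(3))**2)*(-1/1489079) = -28224*(-2 - 6*sqrt(3))**2/1489079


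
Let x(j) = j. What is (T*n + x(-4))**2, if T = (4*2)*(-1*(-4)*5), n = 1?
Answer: 24336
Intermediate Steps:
T = 160 (T = 8*(4*5) = 8*20 = 160)
(T*n + x(-4))**2 = (160*1 - 4)**2 = (160 - 4)**2 = 156**2 = 24336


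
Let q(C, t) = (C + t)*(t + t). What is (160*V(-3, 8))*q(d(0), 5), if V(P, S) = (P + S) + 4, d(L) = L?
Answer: 72000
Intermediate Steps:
V(P, S) = 4 + P + S
q(C, t) = 2*t*(C + t) (q(C, t) = (C + t)*(2*t) = 2*t*(C + t))
(160*V(-3, 8))*q(d(0), 5) = (160*(4 - 3 + 8))*(2*5*(0 + 5)) = (160*9)*(2*5*5) = 1440*50 = 72000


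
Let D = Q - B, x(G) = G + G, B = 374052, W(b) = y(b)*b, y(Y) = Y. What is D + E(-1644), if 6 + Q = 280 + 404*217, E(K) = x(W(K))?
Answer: 5119362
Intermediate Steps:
W(b) = b**2 (W(b) = b*b = b**2)
x(G) = 2*G
E(K) = 2*K**2
Q = 87942 (Q = -6 + (280 + 404*217) = -6 + (280 + 87668) = -6 + 87948 = 87942)
D = -286110 (D = 87942 - 1*374052 = 87942 - 374052 = -286110)
D + E(-1644) = -286110 + 2*(-1644)**2 = -286110 + 2*2702736 = -286110 + 5405472 = 5119362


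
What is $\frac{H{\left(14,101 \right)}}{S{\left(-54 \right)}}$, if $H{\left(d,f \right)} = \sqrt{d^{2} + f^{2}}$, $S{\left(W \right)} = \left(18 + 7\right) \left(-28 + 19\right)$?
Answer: $- \frac{\sqrt{10397}}{225} \approx -0.45318$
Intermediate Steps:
$S{\left(W \right)} = -225$ ($S{\left(W \right)} = 25 \left(-9\right) = -225$)
$\frac{H{\left(14,101 \right)}}{S{\left(-54 \right)}} = \frac{\sqrt{14^{2} + 101^{2}}}{-225} = \sqrt{196 + 10201} \left(- \frac{1}{225}\right) = \sqrt{10397} \left(- \frac{1}{225}\right) = - \frac{\sqrt{10397}}{225}$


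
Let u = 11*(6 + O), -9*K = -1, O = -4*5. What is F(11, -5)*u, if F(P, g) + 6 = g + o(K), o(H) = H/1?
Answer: 15092/9 ≈ 1676.9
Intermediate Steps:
O = -20
K = ⅑ (K = -⅑*(-1) = ⅑ ≈ 0.11111)
o(H) = H (o(H) = H*1 = H)
F(P, g) = -53/9 + g (F(P, g) = -6 + (g + ⅑) = -6 + (⅑ + g) = -53/9 + g)
u = -154 (u = 11*(6 - 20) = 11*(-14) = -154)
F(11, -5)*u = (-53/9 - 5)*(-154) = -98/9*(-154) = 15092/9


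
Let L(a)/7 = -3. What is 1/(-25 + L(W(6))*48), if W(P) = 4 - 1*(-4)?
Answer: -1/1033 ≈ -0.00096805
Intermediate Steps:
W(P) = 8 (W(P) = 4 + 4 = 8)
L(a) = -21 (L(a) = 7*(-3) = -21)
1/(-25 + L(W(6))*48) = 1/(-25 - 21*48) = 1/(-25 - 1008) = 1/(-1033) = -1/1033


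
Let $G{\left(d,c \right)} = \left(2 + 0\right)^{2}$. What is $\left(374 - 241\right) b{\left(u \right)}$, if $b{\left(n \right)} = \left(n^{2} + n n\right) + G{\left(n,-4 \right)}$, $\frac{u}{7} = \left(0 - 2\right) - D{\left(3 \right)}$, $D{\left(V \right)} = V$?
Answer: $326382$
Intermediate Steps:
$G{\left(d,c \right)} = 4$ ($G{\left(d,c \right)} = 2^{2} = 4$)
$u = -35$ ($u = 7 \left(\left(0 - 2\right) - 3\right) = 7 \left(-2 - 3\right) = 7 \left(-5\right) = -35$)
$b{\left(n \right)} = 4 + 2 n^{2}$ ($b{\left(n \right)} = \left(n^{2} + n n\right) + 4 = \left(n^{2} + n^{2}\right) + 4 = 2 n^{2} + 4 = 4 + 2 n^{2}$)
$\left(374 - 241\right) b{\left(u \right)} = \left(374 - 241\right) \left(4 + 2 \left(-35\right)^{2}\right) = 133 \left(4 + 2 \cdot 1225\right) = 133 \left(4 + 2450\right) = 133 \cdot 2454 = 326382$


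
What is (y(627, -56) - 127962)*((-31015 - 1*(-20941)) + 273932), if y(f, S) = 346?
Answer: -33672502528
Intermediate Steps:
(y(627, -56) - 127962)*((-31015 - 1*(-20941)) + 273932) = (346 - 127962)*((-31015 - 1*(-20941)) + 273932) = -127616*((-31015 + 20941) + 273932) = -127616*(-10074 + 273932) = -127616*263858 = -33672502528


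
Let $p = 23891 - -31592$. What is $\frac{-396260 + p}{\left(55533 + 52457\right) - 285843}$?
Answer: $\frac{340777}{177853} \approx 1.9161$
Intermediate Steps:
$p = 55483$ ($p = 23891 + 31592 = 55483$)
$\frac{-396260 + p}{\left(55533 + 52457\right) - 285843} = \frac{-396260 + 55483}{\left(55533 + 52457\right) - 285843} = - \frac{340777}{107990 - 285843} = - \frac{340777}{-177853} = \left(-340777\right) \left(- \frac{1}{177853}\right) = \frac{340777}{177853}$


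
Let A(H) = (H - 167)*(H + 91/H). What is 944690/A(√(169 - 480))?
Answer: -29379859/620400 + 15776323*I*√311/620400 ≈ -47.356 + 448.45*I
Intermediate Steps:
A(H) = (-167 + H)*(H + 91/H)
944690/A(√(169 - 480)) = 944690/(91 + (√(169 - 480))² - 15197/√(169 - 480) - 167*√(169 - 480)) = 944690/(91 + (√(-311))² - 15197*(-I*√311/311) - 167*I*√311) = 944690/(91 + (I*√311)² - 15197*(-I*√311/311) - 167*I*√311) = 944690/(91 - 311 - (-15197)*I*√311/311 - 167*I*√311) = 944690/(91 - 311 + 15197*I*√311/311 - 167*I*√311) = 944690/(-220 - 36740*I*√311/311)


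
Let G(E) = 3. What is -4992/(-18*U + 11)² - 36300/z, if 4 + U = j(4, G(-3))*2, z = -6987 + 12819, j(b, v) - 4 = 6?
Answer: -234531337/37290294 ≈ -6.2893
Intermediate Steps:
j(b, v) = 10 (j(b, v) = 4 + 6 = 10)
z = 5832
U = 16 (U = -4 + 10*2 = -4 + 20 = 16)
-4992/(-18*U + 11)² - 36300/z = -4992/(-18*16 + 11)² - 36300/5832 = -4992/(-288 + 11)² - 36300*1/5832 = -4992/((-277)²) - 3025/486 = -4992/76729 - 3025/486 = -234531337/37290294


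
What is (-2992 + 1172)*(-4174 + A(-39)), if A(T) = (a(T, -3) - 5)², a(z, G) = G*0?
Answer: 7551180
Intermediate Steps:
a(z, G) = 0
A(T) = 25 (A(T) = (0 - 5)² = (-5)² = 25)
(-2992 + 1172)*(-4174 + A(-39)) = (-2992 + 1172)*(-4174 + 25) = -1820*(-4149) = 7551180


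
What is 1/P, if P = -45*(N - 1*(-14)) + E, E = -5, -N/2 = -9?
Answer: -1/1445 ≈ -0.00069204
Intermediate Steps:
N = 18 (N = -2*(-9) = 18)
P = -1445 (P = -45*(18 - 1*(-14)) - 5 = -45*(18 + 14) - 5 = -45*32 - 5 = -1440 - 5 = -1445)
1/P = 1/(-1445) = -1/1445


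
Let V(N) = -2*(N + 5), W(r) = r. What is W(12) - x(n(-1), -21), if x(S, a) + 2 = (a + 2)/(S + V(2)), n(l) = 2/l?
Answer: 205/16 ≈ 12.813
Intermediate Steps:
V(N) = -10 - 2*N (V(N) = -2*(5 + N) = -10 - 2*N)
x(S, a) = -2 + (2 + a)/(-14 + S) (x(S, a) = -2 + (a + 2)/(S + (-10 - 2*2)) = -2 + (2 + a)/(S + (-10 - 4)) = -2 + (2 + a)/(S - 14) = -2 + (2 + a)/(-14 + S))
W(12) - x(n(-1), -21) = 12 - (30 - 21 - 4/(-1))/(-14 + 2/(-1)) = 12 - (30 - 21 - 4*(-1))/(-14 + 2*(-1)) = 12 - (30 - 21 - 2*(-2))/(-14 - 2) = 12 - (30 - 21 + 4)/(-16) = 12 - (-1)*13/16 = 12 - 1*(-13/16) = 12 + 13/16 = 205/16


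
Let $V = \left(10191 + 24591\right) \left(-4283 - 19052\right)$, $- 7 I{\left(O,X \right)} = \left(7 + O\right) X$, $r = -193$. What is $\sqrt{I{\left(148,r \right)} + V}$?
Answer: $\frac{5 i \sqrt{1590802045}}{7} \approx 28489.0 i$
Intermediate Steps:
$I{\left(O,X \right)} = - \frac{X \left(7 + O\right)}{7}$ ($I{\left(O,X \right)} = - \frac{\left(7 + O\right) X}{7} = - \frac{X \left(7 + O\right)}{7}$)
$V = -811637970$ ($V = 34782 \left(-23335\right) = -811637970$)
$\sqrt{I{\left(148,r \right)} + V} = \sqrt{\left(- \frac{1}{7}\right) \left(-193\right) \left(7 + 148\right) - 811637970} = \sqrt{\left(- \frac{1}{7}\right) \left(-193\right) 155 - 811637970} = \sqrt{\frac{29915}{7} - 811637970} = \sqrt{- \frac{5681435875}{7}} = \frac{5 i \sqrt{1590802045}}{7}$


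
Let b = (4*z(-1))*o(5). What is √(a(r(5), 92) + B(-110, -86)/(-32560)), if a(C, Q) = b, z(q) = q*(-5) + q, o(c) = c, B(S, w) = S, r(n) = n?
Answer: √1752394/148 ≈ 8.9445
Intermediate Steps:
z(q) = -4*q (z(q) = -5*q + q = -4*q)
b = 80 (b = (4*(-4*(-1)))*5 = (4*4)*5 = 16*5 = 80)
a(C, Q) = 80
√(a(r(5), 92) + B(-110, -86)/(-32560)) = √(80 - 110/(-32560)) = √(80 - 110*(-1/32560)) = √(80 + 1/296) = √(23681/296) = √1752394/148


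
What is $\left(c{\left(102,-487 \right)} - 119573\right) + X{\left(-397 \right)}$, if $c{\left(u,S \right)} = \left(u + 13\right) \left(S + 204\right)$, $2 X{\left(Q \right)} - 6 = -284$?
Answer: $-152257$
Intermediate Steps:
$X{\left(Q \right)} = -139$ ($X{\left(Q \right)} = 3 + \frac{1}{2} \left(-284\right) = 3 - 142 = -139$)
$c{\left(u,S \right)} = \left(13 + u\right) \left(204 + S\right)$
$\left(c{\left(102,-487 \right)} - 119573\right) + X{\left(-397 \right)} = \left(\left(2652 + 13 \left(-487\right) + 204 \cdot 102 - 49674\right) - 119573\right) - 139 = \left(\left(2652 - 6331 + 20808 - 49674\right) - 119573\right) - 139 = \left(-32545 - 119573\right) - 139 = -152118 - 139 = -152257$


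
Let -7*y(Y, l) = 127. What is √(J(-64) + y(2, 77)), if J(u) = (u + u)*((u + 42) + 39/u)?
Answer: √140917/7 ≈ 53.627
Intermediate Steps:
y(Y, l) = -127/7 (y(Y, l) = -⅐*127 = -127/7)
J(u) = 2*u*(42 + u + 39/u) (J(u) = (2*u)*((42 + u) + 39/u) = (2*u)*(42 + u + 39/u) = 2*u*(42 + u + 39/u))
√(J(-64) + y(2, 77)) = √((78 + 2*(-64)² + 84*(-64)) - 127/7) = √((78 + 2*4096 - 5376) - 127/7) = √((78 + 8192 - 5376) - 127/7) = √(2894 - 127/7) = √(20131/7) = √140917/7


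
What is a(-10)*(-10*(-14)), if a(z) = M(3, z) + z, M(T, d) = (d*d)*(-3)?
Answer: -43400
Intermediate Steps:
M(T, d) = -3*d² (M(T, d) = d²*(-3) = -3*d²)
a(z) = z - 3*z² (a(z) = -3*z² + z = z - 3*z²)
a(-10)*(-10*(-14)) = (-10*(1 - 3*(-10)))*(-10*(-14)) = -10*(1 + 30)*140 = -10*31*140 = -310*140 = -43400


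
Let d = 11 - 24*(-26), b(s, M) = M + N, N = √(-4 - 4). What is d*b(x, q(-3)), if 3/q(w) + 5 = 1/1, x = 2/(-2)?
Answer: -1905/4 + 1270*I*√2 ≈ -476.25 + 1796.1*I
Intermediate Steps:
x = -1 (x = 2*(-½) = -1)
N = 2*I*√2 (N = √(-8) = 2*I*√2 ≈ 2.8284*I)
q(w) = -¾ (q(w) = 3/(-5 + 1/1) = 3/(-5 + 1) = 3/(-4) = 3*(-¼) = -¾)
b(s, M) = M + 2*I*√2
d = 635 (d = 11 + 624 = 635)
d*b(x, q(-3)) = 635*(-¾ + 2*I*√2) = -1905/4 + 1270*I*√2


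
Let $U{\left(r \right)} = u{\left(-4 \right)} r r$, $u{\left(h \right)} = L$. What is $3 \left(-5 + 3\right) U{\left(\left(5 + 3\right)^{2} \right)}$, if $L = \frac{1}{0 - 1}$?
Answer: $24576$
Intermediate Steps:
$L = -1$ ($L = \frac{1}{-1} = -1$)
$u{\left(h \right)} = -1$
$U{\left(r \right)} = - r^{2}$ ($U{\left(r \right)} = - r r = - r^{2}$)
$3 \left(-5 + 3\right) U{\left(\left(5 + 3\right)^{2} \right)} = 3 \left(-5 + 3\right) \left(- \left(\left(5 + 3\right)^{2}\right)^{2}\right) = 3 \left(-2\right) \left(- \left(8^{2}\right)^{2}\right) = - 6 \left(- 64^{2}\right) = - 6 \left(\left(-1\right) 4096\right) = \left(-6\right) \left(-4096\right) = 24576$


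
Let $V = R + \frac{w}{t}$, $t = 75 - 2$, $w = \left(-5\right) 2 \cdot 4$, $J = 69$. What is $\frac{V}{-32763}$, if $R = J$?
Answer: $- \frac{4997}{2391699} \approx -0.0020893$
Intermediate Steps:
$w = -40$ ($w = \left(-10\right) 4 = -40$)
$t = 73$
$R = 69$
$V = \frac{4997}{73}$ ($V = 69 - \frac{40}{73} = \frac{4997}{73} \approx 68.452$)
$\frac{V}{-32763} = \frac{4997}{73 \left(-32763\right)} = \frac{4997}{73} \left(- \frac{1}{32763}\right) = - \frac{4997}{2391699}$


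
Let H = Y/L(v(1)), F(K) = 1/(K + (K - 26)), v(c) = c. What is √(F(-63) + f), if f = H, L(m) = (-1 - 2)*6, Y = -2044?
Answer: √5902730/228 ≈ 10.656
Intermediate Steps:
F(K) = 1/(-26 + 2*K) (F(K) = 1/(K + (-26 + K)) = 1/(-26 + 2*K))
L(m) = -18 (L(m) = -3*6 = -18)
H = 1022/9 (H = -2044/(-18) = -2044*(-1/18) = 1022/9 ≈ 113.56)
f = 1022/9 ≈ 113.56
√(F(-63) + f) = √(1/(2*(-13 - 63)) + 1022/9) = √((½)/(-76) + 1022/9) = √((½)*(-1/76) + 1022/9) = √(-1/152 + 1022/9) = √(155335/1368) = √5902730/228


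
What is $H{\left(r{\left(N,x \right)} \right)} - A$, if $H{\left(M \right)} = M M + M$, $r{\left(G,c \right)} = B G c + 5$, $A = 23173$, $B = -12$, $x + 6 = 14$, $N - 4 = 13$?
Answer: $2622329$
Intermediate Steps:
$N = 17$ ($N = 4 + 13 = 17$)
$x = 8$ ($x = -6 + 14 = 8$)
$r{\left(G,c \right)} = 5 - 12 G c$ ($r{\left(G,c \right)} = - 12 G c + 5 = 5 - 12 G c$)
$H{\left(M \right)} = M + M^{2}$ ($H{\left(M \right)} = M^{2} + M = M + M^{2}$)
$H{\left(r{\left(N,x \right)} \right)} - A = \left(5 - 204 \cdot 8\right) \left(1 + \left(5 - 204 \cdot 8\right)\right) - 23173 = \left(5 - 1632\right) \left(1 + \left(5 - 1632\right)\right) - 23173 = - 1627 \left(1 - 1627\right) - 23173 = \left(-1627\right) \left(-1626\right) - 23173 = 2645502 - 23173 = 2622329$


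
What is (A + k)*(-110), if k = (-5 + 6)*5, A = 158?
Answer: -17930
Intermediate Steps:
k = 5 (k = 1*5 = 5)
(A + k)*(-110) = (158 + 5)*(-110) = 163*(-110) = -17930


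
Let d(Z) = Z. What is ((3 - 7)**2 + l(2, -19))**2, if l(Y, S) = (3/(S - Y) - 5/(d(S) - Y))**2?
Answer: 49843600/194481 ≈ 256.29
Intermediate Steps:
l(Y, S) = 4/(S - Y)**2 (l(Y, S) = (3/(S - Y) - 5/(S - Y))**2 = (-2/(S - Y))**2 = 4/(S - Y)**2)
((3 - 7)**2 + l(2, -19))**2 = ((3 - 7)**2 + 4/(2 - 1*(-19))**2)**2 = ((-4)**2 + 4/(2 + 19)**2)**2 = (16 + 4/21**2)**2 = (16 + 4*(1/441))**2 = (16 + 4/441)**2 = (7060/441)**2 = 49843600/194481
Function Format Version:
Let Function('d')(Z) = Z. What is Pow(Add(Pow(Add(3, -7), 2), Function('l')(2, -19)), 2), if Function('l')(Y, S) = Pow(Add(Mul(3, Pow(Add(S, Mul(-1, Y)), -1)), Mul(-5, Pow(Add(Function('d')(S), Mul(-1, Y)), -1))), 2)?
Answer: Rational(49843600, 194481) ≈ 256.29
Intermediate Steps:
Function('l')(Y, S) = Mul(4, Pow(Add(S, Mul(-1, Y)), -2)) (Function('l')(Y, S) = Pow(Add(Mul(3, Pow(Add(S, Mul(-1, Y)), -1)), Mul(-5, Pow(Add(S, Mul(-1, Y)), -1))), 2) = Pow(Mul(-2, Pow(Add(S, Mul(-1, Y)), -1)), 2) = Mul(4, Pow(Add(S, Mul(-1, Y)), -2)))
Pow(Add(Pow(Add(3, -7), 2), Function('l')(2, -19)), 2) = Pow(Add(Pow(Add(3, -7), 2), Mul(4, Pow(Add(2, Mul(-1, -19)), -2))), 2) = Pow(Add(Pow(-4, 2), Mul(4, Pow(Add(2, 19), -2))), 2) = Pow(Add(16, Mul(4, Pow(21, -2))), 2) = Pow(Add(16, Mul(4, Rational(1, 441))), 2) = Pow(Add(16, Rational(4, 441)), 2) = Pow(Rational(7060, 441), 2) = Rational(49843600, 194481)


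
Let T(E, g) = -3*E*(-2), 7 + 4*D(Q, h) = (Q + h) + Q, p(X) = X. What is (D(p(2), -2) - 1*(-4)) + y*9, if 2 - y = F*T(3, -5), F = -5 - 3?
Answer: 5267/4 ≈ 1316.8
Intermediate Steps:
F = -8
D(Q, h) = -7/4 + Q/2 + h/4 (D(Q, h) = -7/4 + ((Q + h) + Q)/4 = -7/4 + (h + 2*Q)/4 = -7/4 + (Q/2 + h/4) = -7/4 + Q/2 + h/4)
T(E, g) = 6*E
y = 146 (y = 2 - (-8)*6*3 = 2 - (-8)*18 = 2 - 1*(-144) = 2 + 144 = 146)
(D(p(2), -2) - 1*(-4)) + y*9 = ((-7/4 + (1/2)*2 + (1/4)*(-2)) - 1*(-4)) + 146*9 = ((-7/4 + 1 - 1/2) + 4) + 1314 = (-5/4 + 4) + 1314 = 11/4 + 1314 = 5267/4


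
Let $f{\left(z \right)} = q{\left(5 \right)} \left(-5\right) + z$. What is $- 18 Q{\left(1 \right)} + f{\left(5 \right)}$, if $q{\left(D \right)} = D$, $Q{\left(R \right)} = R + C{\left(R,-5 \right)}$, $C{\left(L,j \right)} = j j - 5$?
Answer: $-398$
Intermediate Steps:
$C{\left(L,j \right)} = -5 + j^{2}$ ($C{\left(L,j \right)} = j^{2} - 5 = -5 + j^{2}$)
$Q{\left(R \right)} = 20 + R$ ($Q{\left(R \right)} = R - \left(5 - \left(-5\right)^{2}\right) = R + \left(-5 + 25\right) = R + 20 = 20 + R$)
$f{\left(z \right)} = -25 + z$ ($f{\left(z \right)} = 5 \left(-5\right) + z = -25 + z$)
$- 18 Q{\left(1 \right)} + f{\left(5 \right)} = - 18 \left(20 + 1\right) + \left(-25 + 5\right) = \left(-18\right) 21 - 20 = -378 - 20 = -398$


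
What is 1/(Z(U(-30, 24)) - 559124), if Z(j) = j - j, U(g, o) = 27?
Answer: -1/559124 ≈ -1.7885e-6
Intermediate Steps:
Z(j) = 0
1/(Z(U(-30, 24)) - 559124) = 1/(0 - 559124) = 1/(-559124) = -1/559124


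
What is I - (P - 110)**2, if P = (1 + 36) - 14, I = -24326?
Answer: -31895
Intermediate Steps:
P = 23 (P = 37 - 14 = 23)
I - (P - 110)**2 = -24326 - (23 - 110)**2 = -24326 - 1*(-87)**2 = -24326 - 1*7569 = -24326 - 7569 = -31895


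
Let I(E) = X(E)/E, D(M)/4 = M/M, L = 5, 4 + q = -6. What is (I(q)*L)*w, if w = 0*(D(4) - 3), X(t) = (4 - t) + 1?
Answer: 0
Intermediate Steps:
q = -10 (q = -4 - 6 = -10)
X(t) = 5 - t
D(M) = 4 (D(M) = 4*(M/M) = 4*1 = 4)
I(E) = (5 - E)/E
w = 0 (w = 0*(4 - 3) = 0*1 = 0)
(I(q)*L)*w = (((5 - 1*(-10))/(-10))*5)*0 = (-(5 + 10)/10*5)*0 = (-1/10*15*5)*0 = -3/2*5*0 = -15/2*0 = 0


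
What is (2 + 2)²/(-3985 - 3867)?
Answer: -4/1963 ≈ -0.0020377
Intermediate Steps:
(2 + 2)²/(-3985 - 3867) = 4²/(-7852) = -1/7852*16 = -4/1963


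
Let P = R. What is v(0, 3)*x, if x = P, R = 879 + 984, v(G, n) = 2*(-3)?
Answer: -11178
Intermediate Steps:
v(G, n) = -6
R = 1863
P = 1863
x = 1863
v(0, 3)*x = -6*1863 = -11178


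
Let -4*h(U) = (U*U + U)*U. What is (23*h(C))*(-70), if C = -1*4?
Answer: -19320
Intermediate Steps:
C = -4
h(U) = -U*(U + U**2)/4 (h(U) = -(U*U + U)*U/4 = -(U**2 + U)*U/4 = -(U + U**2)*U/4 = -U*(U + U**2)/4)
(23*h(C))*(-70) = (23*((1/4)*(-4)**2*(-1 - 1*(-4))))*(-70) = (23*((1/4)*16*(-1 + 4)))*(-70) = (23*((1/4)*16*3))*(-70) = (23*12)*(-70) = 276*(-70) = -19320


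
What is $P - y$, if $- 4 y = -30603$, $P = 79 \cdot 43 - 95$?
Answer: $- \frac{17395}{4} \approx -4348.8$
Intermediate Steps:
$P = 3302$ ($P = 3397 - 95 = 3302$)
$y = \frac{30603}{4}$ ($y = \left(- \frac{1}{4}\right) \left(-30603\right) = \frac{30603}{4} \approx 7650.8$)
$P - y = 3302 - \frac{30603}{4} = - \frac{17395}{4}$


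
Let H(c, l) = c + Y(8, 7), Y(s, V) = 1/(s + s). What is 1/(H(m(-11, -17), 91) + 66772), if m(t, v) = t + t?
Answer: 16/1068001 ≈ 1.4981e-5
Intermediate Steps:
Y(s, V) = 1/(2*s)
m(t, v) = 2*t
H(c, l) = 1/16 + c (H(c, l) = c + (1/2)/8 = c + (1/2)*(1/8) = c + 1/16 = 1/16 + c)
1/(H(m(-11, -17), 91) + 66772) = 1/((1/16 + 2*(-11)) + 66772) = 1/((1/16 - 22) + 66772) = 1/(-351/16 + 66772) = 1/(1068001/16) = 16/1068001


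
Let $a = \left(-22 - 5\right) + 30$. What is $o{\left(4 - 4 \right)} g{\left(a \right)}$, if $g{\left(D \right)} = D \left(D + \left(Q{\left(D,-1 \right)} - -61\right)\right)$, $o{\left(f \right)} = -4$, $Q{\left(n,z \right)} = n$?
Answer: $-804$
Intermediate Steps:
$a = 3$ ($a = -27 + 30 = 3$)
$g{\left(D \right)} = D \left(61 + 2 D\right)$ ($g{\left(D \right)} = D \left(D + \left(D - -61\right)\right) = D \left(D + \left(D + 61\right)\right) = D \left(D + \left(61 + D\right)\right) = D \left(61 + 2 D\right)$)
$o{\left(4 - 4 \right)} g{\left(a \right)} = - 4 \cdot 3 \left(61 + 2 \cdot 3\right) = - 4 \cdot 3 \left(61 + 6\right) = - 4 \cdot 3 \cdot 67 = \left(-4\right) 201 = -804$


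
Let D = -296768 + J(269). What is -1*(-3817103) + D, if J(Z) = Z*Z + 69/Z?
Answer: 966435293/269 ≈ 3.5927e+6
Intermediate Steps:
J(Z) = Z**2 + 69/Z
D = -60365414/269 (D = -296768 + (69 + 269**3)/269 = -296768 + (69 + 19465109)/269 = -296768 + (1/269)*19465178 = -296768 + 19465178/269 = -60365414/269 ≈ -2.2441e+5)
-1*(-3817103) + D = -1*(-3817103) - 60365414/269 = 3817103 - 60365414/269 = 966435293/269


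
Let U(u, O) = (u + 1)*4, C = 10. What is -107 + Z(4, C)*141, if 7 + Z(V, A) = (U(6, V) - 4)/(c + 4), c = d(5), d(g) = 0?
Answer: -248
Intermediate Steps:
U(u, O) = 4 + 4*u (U(u, O) = (1 + u)*4 = 4 + 4*u)
c = 0
Z(V, A) = -1 (Z(V, A) = -7 + ((4 + 4*6) - 4)/(0 + 4) = -7 + ((4 + 24) - 4)/4 = -7 + (28 - 4)*(¼) = -7 + 24*(¼) = -7 + 6 = -1)
-107 + Z(4, C)*141 = -107 - 1*141 = -107 - 141 = -248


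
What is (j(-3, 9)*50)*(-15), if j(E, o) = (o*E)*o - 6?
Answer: 186750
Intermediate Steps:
j(E, o) = -6 + E*o**2 (j(E, o) = (E*o)*o - 6 = E*o**2 - 6 = -6 + E*o**2)
(j(-3, 9)*50)*(-15) = ((-6 - 3*9**2)*50)*(-15) = ((-6 - 3*81)*50)*(-15) = ((-6 - 243)*50)*(-15) = -249*50*(-15) = -12450*(-15) = 186750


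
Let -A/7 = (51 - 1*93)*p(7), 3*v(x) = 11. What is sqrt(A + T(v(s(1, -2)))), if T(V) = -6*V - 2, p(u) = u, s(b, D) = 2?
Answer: 3*sqrt(226) ≈ 45.100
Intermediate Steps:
v(x) = 11/3 (v(x) = (1/3)*11 = 11/3)
T(V) = -2 - 6*V
A = 2058 (A = -7*(51 - 1*93)*7 = -7*(51 - 93)*7 = -(-294)*7 = -7*(-294) = 2058)
sqrt(A + T(v(s(1, -2)))) = sqrt(2058 + (-2 - 6*11/3)) = sqrt(2058 + (-2 - 22)) = sqrt(2058 - 24) = sqrt(2034) = 3*sqrt(226)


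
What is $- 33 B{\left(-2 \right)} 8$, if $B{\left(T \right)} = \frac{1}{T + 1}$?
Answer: $264$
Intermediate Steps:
$B{\left(T \right)} = \frac{1}{1 + T}$
$- 33 B{\left(-2 \right)} 8 = - \frac{33}{1 - 2} \cdot 8 = - \frac{33}{-1} \cdot 8 = \left(-33\right) \left(-1\right) 8 = 33 \cdot 8 = 264$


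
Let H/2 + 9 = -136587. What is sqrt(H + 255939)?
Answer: 9*I*sqrt(213) ≈ 131.35*I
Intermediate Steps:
H = -273192 (H = -18 + 2*(-136587) = -18 - 273174 = -273192)
sqrt(H + 255939) = sqrt(-273192 + 255939) = sqrt(-17253) = 9*I*sqrt(213)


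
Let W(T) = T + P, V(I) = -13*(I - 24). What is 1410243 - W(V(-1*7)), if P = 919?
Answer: 1408921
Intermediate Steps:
V(I) = 312 - 13*I (V(I) = -13*(-24 + I) = 312 - 13*I)
W(T) = 919 + T (W(T) = T + 919 = 919 + T)
1410243 - W(V(-1*7)) = 1410243 - (919 + (312 - (-13)*7)) = 1410243 - (919 + (312 - 13*(-7))) = 1410243 - (919 + (312 + 91)) = 1410243 - (919 + 403) = 1410243 - 1*1322 = 1410243 - 1322 = 1408921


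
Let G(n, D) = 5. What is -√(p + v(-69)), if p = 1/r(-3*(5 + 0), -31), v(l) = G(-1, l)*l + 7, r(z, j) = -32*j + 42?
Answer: -I*√361373694/1034 ≈ -18.385*I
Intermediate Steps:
r(z, j) = 42 - 32*j
v(l) = 7 + 5*l (v(l) = 5*l + 7 = 7 + 5*l)
p = 1/1034 (p = 1/(42 - 32*(-31)) = 1/(42 + 992) = 1/1034 ≈ 0.00096712)
-√(p + v(-69)) = -√(1/1034 + (7 + 5*(-69))) = -√(1/1034 + (7 - 345)) = -√(1/1034 - 338) = -√(-349491/1034) = -I*√361373694/1034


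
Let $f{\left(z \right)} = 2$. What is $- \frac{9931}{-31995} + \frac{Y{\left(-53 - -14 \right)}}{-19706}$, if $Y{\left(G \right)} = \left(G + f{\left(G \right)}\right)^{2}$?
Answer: $\frac{151899131}{630493470} \approx 0.24092$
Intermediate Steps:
$Y{\left(G \right)} = \left(2 + G\right)^{2}$ ($Y{\left(G \right)} = \left(G + 2\right)^{2} = \left(2 + G\right)^{2}$)
$- \frac{9931}{-31995} + \frac{Y{\left(-53 - -14 \right)}}{-19706} = - \frac{9931}{-31995} + \frac{\left(2 - 39\right)^{2}}{-19706} = \left(-9931\right) \left(- \frac{1}{31995}\right) + \left(2 + \left(-53 + 14\right)\right)^{2} \left(- \frac{1}{19706}\right) = \frac{9931}{31995} + \left(2 - 39\right)^{2} \left(- \frac{1}{19706}\right) = \frac{9931}{31995} + \left(-37\right)^{2} \left(- \frac{1}{19706}\right) = \frac{9931}{31995} + 1369 \left(- \frac{1}{19706}\right) = \frac{9931}{31995} - \frac{1369}{19706} = \frac{151899131}{630493470}$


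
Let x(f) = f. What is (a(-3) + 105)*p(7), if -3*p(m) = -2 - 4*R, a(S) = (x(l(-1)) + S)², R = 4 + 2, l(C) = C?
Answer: 3146/3 ≈ 1048.7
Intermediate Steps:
R = 6
a(S) = (-1 + S)²
p(m) = 26/3 (p(m) = -(-2 - 4*6)/3 = -(-2 - 24)/3 = -⅓*(-26) = 26/3)
(a(-3) + 105)*p(7) = ((-1 - 3)² + 105)*(26/3) = ((-4)² + 105)*(26/3) = (16 + 105)*(26/3) = 121*(26/3) = 3146/3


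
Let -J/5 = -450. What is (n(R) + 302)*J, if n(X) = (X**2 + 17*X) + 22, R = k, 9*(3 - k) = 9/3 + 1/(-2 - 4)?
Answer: 137364875/162 ≈ 8.4793e+5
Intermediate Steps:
k = 145/54 (k = 3 - (9/3 + 1/(-2 - 4))/9 = 3 - (9*(1/3) + 1/(-6))/9 = 3 - (3 + 1*(-1/6))/9 = 3 - (3 - 1/6)/9 = 3 - 1/9*17/6 = 3 - 17/54 = 145/54 ≈ 2.6852)
R = 145/54 ≈ 2.6852
n(X) = 22 + X**2 + 17*X
J = 2250 (J = -5*(-450) = 2250)
(n(R) + 302)*J = ((22 + (145/54)**2 + 17*(145/54)) + 302)*2250 = ((22 + 21025/2916 + 2465/54) + 302)*2250 = (218287/2916 + 302)*2250 = (1098919/2916)*2250 = 137364875/162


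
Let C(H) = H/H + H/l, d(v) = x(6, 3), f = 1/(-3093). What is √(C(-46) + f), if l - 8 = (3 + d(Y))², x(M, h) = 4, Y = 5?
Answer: √73928886/19589 ≈ 0.43893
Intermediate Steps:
f = -1/3093 ≈ -0.00032331
d(v) = 4
l = 57 (l = 8 + (3 + 4)² = 8 + 7² = 8 + 49 = 57)
C(H) = 1 + H/57 (C(H) = H/H + H/57 = 1 + H*(1/57) = 1 + H/57)
√(C(-46) + f) = √((1 + (1/57)*(-46)) - 1/3093) = √((1 - 46/57) - 1/3093) = √(11/57 - 1/3093) = √(3774/19589) = √73928886/19589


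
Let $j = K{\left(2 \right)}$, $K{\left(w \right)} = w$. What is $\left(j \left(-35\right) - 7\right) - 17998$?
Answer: $-18075$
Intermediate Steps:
$j = 2$
$\left(j \left(-35\right) - 7\right) - 17998 = \left(2 \left(-35\right) - 7\right) - 17998 = \left(-70 - 7\right) - 17998 = -77 - 17998 = -18075$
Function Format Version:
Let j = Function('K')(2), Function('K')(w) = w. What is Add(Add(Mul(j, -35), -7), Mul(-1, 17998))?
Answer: -18075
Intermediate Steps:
j = 2
Add(Add(Mul(j, -35), -7), Mul(-1, 17998)) = Add(Add(Mul(2, -35), -7), Mul(-1, 17998)) = Add(Add(-70, -7), -17998) = Add(-77, -17998) = -18075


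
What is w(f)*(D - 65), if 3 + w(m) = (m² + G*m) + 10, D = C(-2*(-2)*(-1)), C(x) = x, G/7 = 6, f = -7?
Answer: 16422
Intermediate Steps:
G = 42 (G = 7*6 = 42)
D = -4 (D = -2*(-2)*(-1) = 4*(-1) = -4)
w(m) = 7 + m² + 42*m (w(m) = -3 + ((m² + 42*m) + 10) = -3 + (10 + m² + 42*m) = 7 + m² + 42*m)
w(f)*(D - 65) = (7 + (-7)² + 42*(-7))*(-4 - 65) = (7 + 49 - 294)*(-69) = -238*(-69) = 16422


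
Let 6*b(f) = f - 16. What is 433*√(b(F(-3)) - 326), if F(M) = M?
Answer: 2165*I*√474/6 ≈ 7855.9*I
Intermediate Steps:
b(f) = -8/3 + f/6 (b(f) = (f - 16)/6 = (-16 + f)/6 = -8/3 + f/6)
433*√(b(F(-3)) - 326) = 433*√((-8/3 + (⅙)*(-3)) - 326) = 433*√((-8/3 - ½) - 326) = 433*√(-19/6 - 326) = 433*√(-1975/6) = 433*(5*I*√474/6) = 2165*I*√474/6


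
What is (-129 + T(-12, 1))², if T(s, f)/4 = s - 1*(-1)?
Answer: 29929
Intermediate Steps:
T(s, f) = 4 + 4*s (T(s, f) = 4*(s - 1*(-1)) = 4*(s + 1) = 4*(1 + s) = 4 + 4*s)
(-129 + T(-12, 1))² = (-129 + (4 + 4*(-12)))² = (-129 + (4 - 48))² = (-129 - 44)² = (-173)² = 29929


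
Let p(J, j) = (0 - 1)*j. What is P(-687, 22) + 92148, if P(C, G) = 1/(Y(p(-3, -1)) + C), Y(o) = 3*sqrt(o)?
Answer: 63029231/684 ≈ 92148.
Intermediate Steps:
p(J, j) = -j
P(C, G) = 1/(3 + C) (P(C, G) = 1/(3*sqrt(-1*(-1)) + C) = 1/(3*sqrt(1) + C) = 1/(3*1 + C) = 1/(3 + C))
P(-687, 22) + 92148 = 1/(3 - 687) + 92148 = 1/(-684) + 92148 = -1/684 + 92148 = 63029231/684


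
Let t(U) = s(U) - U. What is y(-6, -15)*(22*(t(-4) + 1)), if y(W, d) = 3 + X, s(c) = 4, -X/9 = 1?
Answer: -1188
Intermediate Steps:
X = -9 (X = -9*1 = -9)
t(U) = 4 - U
y(W, d) = -6 (y(W, d) = 3 - 9 = -6)
y(-6, -15)*(22*(t(-4) + 1)) = -132*((4 - 1*(-4)) + 1) = -132*((4 + 4) + 1) = -132*(8 + 1) = -132*9 = -6*198 = -1188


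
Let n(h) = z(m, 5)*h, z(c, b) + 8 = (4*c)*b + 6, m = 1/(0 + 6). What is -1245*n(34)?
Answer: -56440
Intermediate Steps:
m = ⅙ (m = 1/6 = ⅙ ≈ 0.16667)
z(c, b) = -2 + 4*b*c (z(c, b) = -8 + ((4*c)*b + 6) = -8 + (4*b*c + 6) = -8 + (6 + 4*b*c) = -2 + 4*b*c)
n(h) = 4*h/3 (n(h) = (-2 + 4*5*(⅙))*h = (-2 + 10/3)*h = 4*h/3)
-1245*n(34) = -1660*34 = -1245*136/3 = -56440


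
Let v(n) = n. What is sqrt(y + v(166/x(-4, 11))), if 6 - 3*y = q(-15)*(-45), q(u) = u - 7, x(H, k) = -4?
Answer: I*sqrt(1478)/2 ≈ 19.222*I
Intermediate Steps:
q(u) = -7 + u
y = -328 (y = 2 - (-7 - 15)*(-45)/3 = 2 - (-22)*(-45)/3 = 2 - 1/3*990 = 2 - 330 = -328)
sqrt(y + v(166/x(-4, 11))) = sqrt(-328 + 166/(-4)) = sqrt(-328 + 166*(-1/4)) = sqrt(-328 - 83/2) = sqrt(-739/2) = I*sqrt(1478)/2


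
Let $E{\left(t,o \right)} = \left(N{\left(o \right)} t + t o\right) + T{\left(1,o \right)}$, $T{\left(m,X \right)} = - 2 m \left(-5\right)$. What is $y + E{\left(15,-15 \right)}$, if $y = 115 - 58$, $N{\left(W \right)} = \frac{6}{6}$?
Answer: $-143$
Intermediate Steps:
$N{\left(W \right)} = 1$ ($N{\left(W \right)} = 6 \cdot \frac{1}{6} = 1$)
$T{\left(m,X \right)} = 10 m$
$E{\left(t,o \right)} = 10 + t + o t$ ($E{\left(t,o \right)} = \left(1 t + t o\right) + 10 \cdot 1 = \left(t + o t\right) + 10 = 10 + t + o t$)
$y = 57$ ($y = 115 - 58 = 57$)
$y + E{\left(15,-15 \right)} = 57 + \left(10 + 15 - 225\right) = 57 - 200 = -143$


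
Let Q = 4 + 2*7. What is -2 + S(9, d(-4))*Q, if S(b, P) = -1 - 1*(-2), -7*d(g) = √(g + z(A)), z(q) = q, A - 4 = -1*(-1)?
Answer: 16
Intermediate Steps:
A = 5 (A = 4 - 1*(-1) = 4 + 1 = 5)
Q = 18 (Q = 4 + 14 = 18)
d(g) = -√(5 + g)/7 (d(g) = -√(g + 5)/7 = -√(5 + g)/7)
S(b, P) = 1 (S(b, P) = -1 + 2 = 1)
-2 + S(9, d(-4))*Q = -2 + 1*18 = -2 + 18 = 16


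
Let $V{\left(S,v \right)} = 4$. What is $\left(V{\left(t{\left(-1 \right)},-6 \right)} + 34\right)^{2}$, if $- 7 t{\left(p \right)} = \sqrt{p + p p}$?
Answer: $1444$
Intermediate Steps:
$t{\left(p \right)} = - \frac{\sqrt{p + p^{2}}}{7}$ ($t{\left(p \right)} = - \frac{\sqrt{p + p p}}{7} = - \frac{\sqrt{p + p^{2}}}{7}$)
$\left(V{\left(t{\left(-1 \right)},-6 \right)} + 34\right)^{2} = \left(4 + 34\right)^{2} = 38^{2} = 1444$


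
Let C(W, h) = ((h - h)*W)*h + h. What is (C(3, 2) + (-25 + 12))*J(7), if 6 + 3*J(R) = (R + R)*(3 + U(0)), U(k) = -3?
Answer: 22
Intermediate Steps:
C(W, h) = h (C(W, h) = (0*W)*h + h = 0*h + h = 0 + h = h)
J(R) = -2 (J(R) = -2 + ((R + R)*(3 - 3))/3 = -2 + ((2*R)*0)/3 = -2 + (⅓)*0 = -2 + 0 = -2)
(C(3, 2) + (-25 + 12))*J(7) = (2 + (-25 + 12))*(-2) = (2 - 13)*(-2) = -11*(-2) = 22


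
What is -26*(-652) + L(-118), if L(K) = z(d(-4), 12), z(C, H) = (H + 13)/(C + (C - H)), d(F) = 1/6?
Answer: 118649/7 ≈ 16950.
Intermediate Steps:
d(F) = 1/6
z(C, H) = (13 + H)/(-H + 2*C)
L(K) = -15/7 (L(K) = (13 + 12)/(-1*12 + 2*(1/6)) = 25/(-12 + 1/3) = 25/(-35/3) = -3/35*25 = -15/7)
-26*(-652) + L(-118) = -26*(-652) - 15/7 = 16952 - 15/7 = 118649/7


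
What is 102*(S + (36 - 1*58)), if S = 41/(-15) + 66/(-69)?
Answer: -301342/115 ≈ -2620.4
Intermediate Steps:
S = -1273/345 (S = 41*(-1/15) + 66*(-1/69) = -41/15 - 22/23 = -1273/345 ≈ -3.6899)
102*(S + (36 - 1*58)) = 102*(-1273/345 + (36 - 1*58)) = 102*(-1273/345 + (36 - 58)) = 102*(-1273/345 - 22) = 102*(-8863/345) = -301342/115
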